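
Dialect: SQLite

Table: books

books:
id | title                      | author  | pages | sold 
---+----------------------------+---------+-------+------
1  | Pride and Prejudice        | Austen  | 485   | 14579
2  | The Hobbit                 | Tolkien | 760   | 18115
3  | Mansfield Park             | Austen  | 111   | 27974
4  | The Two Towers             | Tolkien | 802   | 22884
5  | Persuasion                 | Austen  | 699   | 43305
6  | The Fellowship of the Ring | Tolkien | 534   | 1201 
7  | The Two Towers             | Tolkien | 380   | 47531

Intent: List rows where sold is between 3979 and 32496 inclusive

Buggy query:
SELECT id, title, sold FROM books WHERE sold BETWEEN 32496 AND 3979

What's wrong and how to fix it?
Bug: The bounds are reversed; BETWEEN a AND b requires a <= b to match anything

Fix: Write BETWEEN 3979 AND 32496

Corrected query:
SELECT id, title, sold FROM books WHERE sold BETWEEN 3979 AND 32496

Result:
id | title               | sold 
---+---------------------+------
1  | Pride and Prejudice | 14579
2  | The Hobbit          | 18115
3  | Mansfield Park      | 27974
4  | The Two Towers      | 22884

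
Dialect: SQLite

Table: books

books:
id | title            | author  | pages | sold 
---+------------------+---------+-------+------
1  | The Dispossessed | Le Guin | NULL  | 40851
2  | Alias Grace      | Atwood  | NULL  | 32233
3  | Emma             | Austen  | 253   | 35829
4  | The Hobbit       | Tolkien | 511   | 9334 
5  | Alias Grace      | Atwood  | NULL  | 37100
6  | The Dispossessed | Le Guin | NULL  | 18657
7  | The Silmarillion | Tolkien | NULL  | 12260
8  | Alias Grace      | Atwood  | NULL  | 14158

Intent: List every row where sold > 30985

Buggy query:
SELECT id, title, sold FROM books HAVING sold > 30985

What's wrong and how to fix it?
Bug: This is a non-aggregate query (no GROUP BY, no aggregates), so in SQLite the HAVING clause is invalid here; a row-level condition belongs in WHERE

Fix: Replace HAVING with WHERE since the condition applies to individual rows

Corrected query:
SELECT id, title, sold FROM books WHERE sold > 30985

Result:
id | title            | sold 
---+------------------+------
1  | The Dispossessed | 40851
2  | Alias Grace      | 32233
3  | Emma             | 35829
5  | Alias Grace      | 37100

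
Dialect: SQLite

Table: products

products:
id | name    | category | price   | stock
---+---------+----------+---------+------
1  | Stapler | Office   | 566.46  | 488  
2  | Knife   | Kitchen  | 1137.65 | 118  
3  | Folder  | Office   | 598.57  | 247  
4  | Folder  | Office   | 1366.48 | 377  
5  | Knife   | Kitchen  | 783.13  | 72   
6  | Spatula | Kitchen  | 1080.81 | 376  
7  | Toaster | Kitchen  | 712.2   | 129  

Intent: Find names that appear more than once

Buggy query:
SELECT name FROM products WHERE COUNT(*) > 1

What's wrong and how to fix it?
Bug: COUNT(*) is an aggregate and cannot be used in WHERE

Fix: Group first, then use HAVING for the count condition

Corrected query:
SELECT name FROM products GROUP BY name HAVING COUNT(*) > 1

Result:
name  
------
Folder
Knife 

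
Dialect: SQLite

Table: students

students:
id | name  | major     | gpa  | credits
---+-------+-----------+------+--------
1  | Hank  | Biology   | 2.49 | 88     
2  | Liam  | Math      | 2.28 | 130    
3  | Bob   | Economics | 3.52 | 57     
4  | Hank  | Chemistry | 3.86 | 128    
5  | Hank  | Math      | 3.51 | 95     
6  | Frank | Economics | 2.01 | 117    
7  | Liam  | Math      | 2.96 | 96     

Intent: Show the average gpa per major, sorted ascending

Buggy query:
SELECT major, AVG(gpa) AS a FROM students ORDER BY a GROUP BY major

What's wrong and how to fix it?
Bug: ORDER BY appears before GROUP BY; SQL clause order requires GROUP BY first

Fix: Move ORDER BY to the end, after GROUP BY

Corrected query:
SELECT major, AVG(gpa) AS a FROM students GROUP BY major ORDER BY a

Result:
major     | a       
----------+---------
Biology   | 2.49    
Economics | 2.765   
Math      | 2.916667
Chemistry | 3.86    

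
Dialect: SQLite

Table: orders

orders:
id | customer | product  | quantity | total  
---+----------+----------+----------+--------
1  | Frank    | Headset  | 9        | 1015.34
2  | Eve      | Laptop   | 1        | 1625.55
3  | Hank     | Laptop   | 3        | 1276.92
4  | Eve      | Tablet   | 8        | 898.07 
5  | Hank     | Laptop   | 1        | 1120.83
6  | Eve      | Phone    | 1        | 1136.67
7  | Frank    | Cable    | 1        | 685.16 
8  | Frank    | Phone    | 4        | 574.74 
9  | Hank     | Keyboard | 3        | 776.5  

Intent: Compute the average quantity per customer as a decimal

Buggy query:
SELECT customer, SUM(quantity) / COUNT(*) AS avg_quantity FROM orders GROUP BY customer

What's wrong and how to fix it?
Bug: SUM(quantity) and COUNT(*) are both integers; the division truncates the fractional part

Fix: Cast one side to REAL so the division keeps the fractional part

Corrected query:
SELECT customer, SUM(quantity) * 1.0 / COUNT(*) AS avg_quantity FROM orders GROUP BY customer

Result:
customer | avg_quantity
---------+-------------
Eve      | 3.333333    
Frank    | 4.666667    
Hank     | 2.333333    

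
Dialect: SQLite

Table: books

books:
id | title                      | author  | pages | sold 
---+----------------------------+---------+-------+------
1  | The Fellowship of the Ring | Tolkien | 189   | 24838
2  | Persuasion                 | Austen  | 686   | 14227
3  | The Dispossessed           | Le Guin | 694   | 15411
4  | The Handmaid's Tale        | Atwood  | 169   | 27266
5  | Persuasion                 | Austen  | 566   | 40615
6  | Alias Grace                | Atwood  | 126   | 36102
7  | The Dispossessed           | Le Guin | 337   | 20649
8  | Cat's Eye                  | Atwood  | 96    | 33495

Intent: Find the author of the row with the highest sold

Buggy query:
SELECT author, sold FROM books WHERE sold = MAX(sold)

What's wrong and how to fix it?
Bug: MAX(sold) is an aggregate and cannot be used directly in WHERE

Fix: Use a subquery: WHERE sold = (SELECT MAX(sold) FROM books)

Corrected query:
SELECT author, sold FROM books WHERE sold = (SELECT MAX(sold) FROM books)

Result:
author | sold 
-------+------
Austen | 40615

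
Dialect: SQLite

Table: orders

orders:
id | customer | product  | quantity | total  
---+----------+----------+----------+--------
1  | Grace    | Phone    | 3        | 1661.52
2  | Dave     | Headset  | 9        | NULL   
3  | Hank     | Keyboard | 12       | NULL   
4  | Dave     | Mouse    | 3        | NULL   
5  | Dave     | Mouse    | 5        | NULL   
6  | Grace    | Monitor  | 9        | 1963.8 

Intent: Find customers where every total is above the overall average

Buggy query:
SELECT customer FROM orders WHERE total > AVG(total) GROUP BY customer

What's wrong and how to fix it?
Bug: WHERE evaluates per row before aggregation, so AVG() is unavailable

Fix: Use a subquery for AVG and a HAVING MIN(...) filter so the condition holds for every row in the group

Corrected query:
SELECT customer FROM orders GROUP BY customer HAVING MIN(total) > (SELECT AVG(total) FROM orders)

Result:
(no rows)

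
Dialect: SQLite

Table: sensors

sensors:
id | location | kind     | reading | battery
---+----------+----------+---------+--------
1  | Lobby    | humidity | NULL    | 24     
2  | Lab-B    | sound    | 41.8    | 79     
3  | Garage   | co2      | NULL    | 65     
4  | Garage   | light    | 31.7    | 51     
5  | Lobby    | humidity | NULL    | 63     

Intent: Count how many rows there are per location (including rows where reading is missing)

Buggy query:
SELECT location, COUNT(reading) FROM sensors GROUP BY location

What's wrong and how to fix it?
Bug: COUNT(reading) skips NULLs, so groups with missing reading are undercounted

Fix: Replace COUNT(reading) with COUNT(*)

Corrected query:
SELECT location, COUNT(*) FROM sensors GROUP BY location

Result:
location | COUNT(*)
---------+---------
Garage   | 2       
Lab-B    | 1       
Lobby    | 2       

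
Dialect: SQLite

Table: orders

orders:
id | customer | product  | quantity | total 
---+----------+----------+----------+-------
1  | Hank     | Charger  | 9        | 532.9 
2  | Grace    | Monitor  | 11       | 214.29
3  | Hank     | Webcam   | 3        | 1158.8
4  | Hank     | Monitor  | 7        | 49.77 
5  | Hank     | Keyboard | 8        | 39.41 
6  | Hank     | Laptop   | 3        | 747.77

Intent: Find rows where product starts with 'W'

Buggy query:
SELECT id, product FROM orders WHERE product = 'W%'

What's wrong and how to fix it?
Bug: '=' compares the literal string including the % character; pattern matching needs LIKE

Fix: Replace '=' with LIKE so 'W%' is treated as a pattern

Corrected query:
SELECT id, product FROM orders WHERE product LIKE 'W%'

Result:
id | product
---+--------
3  | Webcam 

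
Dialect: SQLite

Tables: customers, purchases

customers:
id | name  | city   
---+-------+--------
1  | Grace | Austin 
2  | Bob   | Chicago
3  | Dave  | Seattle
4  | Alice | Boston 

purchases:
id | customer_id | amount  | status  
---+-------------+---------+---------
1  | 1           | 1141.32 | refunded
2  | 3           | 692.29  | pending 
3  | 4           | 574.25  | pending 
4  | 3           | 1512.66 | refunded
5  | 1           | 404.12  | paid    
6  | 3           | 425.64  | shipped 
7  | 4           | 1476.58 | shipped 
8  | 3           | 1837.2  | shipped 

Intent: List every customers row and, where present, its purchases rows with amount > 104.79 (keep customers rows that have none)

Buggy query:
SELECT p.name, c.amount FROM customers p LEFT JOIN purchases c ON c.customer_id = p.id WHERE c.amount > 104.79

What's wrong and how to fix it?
Bug: Filtering c.amount in WHERE discards the NULL rows produced by LEFT JOIN, turning it into an inner join

Fix: Put 'c.amount > 104.79' in the JOIN's ON clause instead of WHERE

Corrected query:
SELECT p.name, c.amount FROM customers p LEFT JOIN purchases c ON c.customer_id = p.id AND c.amount > 104.79

Result:
name  | amount 
------+--------
Grace | 404.12 
Grace | 1141.32
Bob   | NULL   
Dave  | 425.64 
Dave  | 692.29 
Dave  | 1512.66
Dave  | 1837.2 
Alice | 574.25 
Alice | 1476.58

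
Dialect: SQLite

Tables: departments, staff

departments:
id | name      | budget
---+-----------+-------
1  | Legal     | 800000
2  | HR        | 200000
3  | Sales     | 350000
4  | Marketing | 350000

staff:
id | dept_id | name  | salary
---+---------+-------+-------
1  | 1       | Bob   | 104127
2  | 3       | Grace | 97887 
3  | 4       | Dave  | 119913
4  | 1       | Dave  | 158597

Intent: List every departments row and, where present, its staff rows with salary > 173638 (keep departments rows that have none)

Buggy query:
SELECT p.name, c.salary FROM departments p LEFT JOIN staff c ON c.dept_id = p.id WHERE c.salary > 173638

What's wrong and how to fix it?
Bug: Filtering c.salary in WHERE discards the NULL rows produced by LEFT JOIN, turning it into an inner join

Fix: Put 'c.salary > 173638' in the JOIN's ON clause instead of WHERE

Corrected query:
SELECT p.name, c.salary FROM departments p LEFT JOIN staff c ON c.dept_id = p.id AND c.salary > 173638

Result:
name      | salary
----------+-------
Legal     | NULL  
HR        | NULL  
Sales     | NULL  
Marketing | NULL  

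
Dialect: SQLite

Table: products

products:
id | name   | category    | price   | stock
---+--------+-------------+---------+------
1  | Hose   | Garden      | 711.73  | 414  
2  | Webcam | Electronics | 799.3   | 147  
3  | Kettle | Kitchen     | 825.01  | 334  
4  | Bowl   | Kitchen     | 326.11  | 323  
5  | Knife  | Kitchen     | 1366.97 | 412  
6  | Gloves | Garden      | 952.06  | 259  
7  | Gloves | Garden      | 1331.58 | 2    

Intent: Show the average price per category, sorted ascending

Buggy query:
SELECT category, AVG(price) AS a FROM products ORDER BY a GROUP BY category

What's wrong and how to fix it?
Bug: GROUP BY must precede ORDER BY

Fix: Move ORDER BY to the end, after GROUP BY

Corrected query:
SELECT category, AVG(price) AS a FROM products GROUP BY category ORDER BY a

Result:
category    | a         
------------+-----------
Electronics | 799.3     
Kitchen     | 839.363333
Garden      | 998.456667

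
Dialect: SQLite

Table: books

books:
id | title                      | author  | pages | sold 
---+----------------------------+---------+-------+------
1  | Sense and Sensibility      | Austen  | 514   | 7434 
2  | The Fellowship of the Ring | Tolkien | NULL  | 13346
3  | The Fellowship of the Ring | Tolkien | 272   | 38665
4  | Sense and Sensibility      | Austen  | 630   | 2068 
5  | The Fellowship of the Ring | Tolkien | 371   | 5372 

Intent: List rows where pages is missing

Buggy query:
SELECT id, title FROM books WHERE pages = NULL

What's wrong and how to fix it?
Bug: Comparing to NULL with '=' never matches; NULL = NULL is unknown, not true

Fix: Use IS NULL to test for NULL

Corrected query:
SELECT id, title FROM books WHERE pages IS NULL

Result:
id | title                     
---+---------------------------
2  | The Fellowship of the Ring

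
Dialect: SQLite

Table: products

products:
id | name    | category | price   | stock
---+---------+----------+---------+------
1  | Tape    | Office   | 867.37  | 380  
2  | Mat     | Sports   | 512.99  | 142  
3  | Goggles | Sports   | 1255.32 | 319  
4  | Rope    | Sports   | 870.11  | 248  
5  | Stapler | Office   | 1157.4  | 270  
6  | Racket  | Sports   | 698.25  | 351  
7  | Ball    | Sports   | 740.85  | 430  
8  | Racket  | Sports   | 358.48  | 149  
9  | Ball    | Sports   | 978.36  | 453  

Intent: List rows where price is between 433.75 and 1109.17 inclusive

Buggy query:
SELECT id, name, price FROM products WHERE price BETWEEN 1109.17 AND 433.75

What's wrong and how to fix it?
Bug: BETWEEN expects the lower bound first; with 1109.17 AND 433.75 the range is empty

Fix: Swap the bounds so the smaller value comes first

Corrected query:
SELECT id, name, price FROM products WHERE price BETWEEN 433.75 AND 1109.17

Result:
id | name   | price 
---+--------+-------
1  | Tape   | 867.37
2  | Mat    | 512.99
4  | Rope   | 870.11
6  | Racket | 698.25
7  | Ball   | 740.85
9  | Ball   | 978.36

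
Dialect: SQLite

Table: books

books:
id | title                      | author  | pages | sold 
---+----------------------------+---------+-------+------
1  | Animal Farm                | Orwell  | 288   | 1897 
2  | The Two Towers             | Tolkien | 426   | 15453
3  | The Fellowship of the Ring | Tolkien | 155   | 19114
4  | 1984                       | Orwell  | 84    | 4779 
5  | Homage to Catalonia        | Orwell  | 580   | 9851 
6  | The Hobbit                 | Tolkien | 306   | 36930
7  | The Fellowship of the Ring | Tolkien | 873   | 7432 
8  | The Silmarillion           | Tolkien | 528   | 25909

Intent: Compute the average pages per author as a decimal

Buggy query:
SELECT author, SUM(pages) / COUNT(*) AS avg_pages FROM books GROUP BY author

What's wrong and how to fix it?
Bug: SUM(pages) and COUNT(*) are both integers; the division truncates the fractional part

Fix: Cast one side to REAL so the division keeps the fractional part

Corrected query:
SELECT author, SUM(pages) * 1.0 / COUNT(*) AS avg_pages FROM books GROUP BY author

Result:
author  | avg_pages 
--------+-----------
Orwell  | 317.333333
Tolkien | 457.6     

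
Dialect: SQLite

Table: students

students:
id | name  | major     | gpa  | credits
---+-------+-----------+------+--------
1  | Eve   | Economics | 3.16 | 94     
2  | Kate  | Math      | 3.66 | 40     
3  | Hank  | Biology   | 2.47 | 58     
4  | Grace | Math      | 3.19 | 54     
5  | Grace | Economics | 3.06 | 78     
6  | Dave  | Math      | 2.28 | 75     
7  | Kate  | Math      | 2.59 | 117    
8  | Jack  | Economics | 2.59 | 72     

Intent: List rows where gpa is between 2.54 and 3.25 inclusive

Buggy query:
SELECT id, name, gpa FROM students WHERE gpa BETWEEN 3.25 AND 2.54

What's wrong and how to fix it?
Bug: The bounds are reversed; BETWEEN a AND b requires a <= b to match anything

Fix: Write BETWEEN 2.54 AND 3.25

Corrected query:
SELECT id, name, gpa FROM students WHERE gpa BETWEEN 2.54 AND 3.25

Result:
id | name  | gpa 
---+-------+-----
1  | Eve   | 3.16
4  | Grace | 3.19
5  | Grace | 3.06
7  | Kate  | 2.59
8  | Jack  | 2.59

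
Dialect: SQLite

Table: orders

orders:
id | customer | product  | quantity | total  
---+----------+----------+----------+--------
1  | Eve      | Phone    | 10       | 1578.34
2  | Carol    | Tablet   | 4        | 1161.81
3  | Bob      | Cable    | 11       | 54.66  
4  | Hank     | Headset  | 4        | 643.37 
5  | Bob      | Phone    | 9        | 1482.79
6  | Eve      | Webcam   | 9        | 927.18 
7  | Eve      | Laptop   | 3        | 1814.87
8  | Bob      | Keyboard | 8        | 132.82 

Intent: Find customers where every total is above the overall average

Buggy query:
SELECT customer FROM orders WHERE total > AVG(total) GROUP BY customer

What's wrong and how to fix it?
Bug: AVG() is an aggregate; it can't sit directly in WHERE

Fix: Compute the overall average in a scalar subquery and compare each group's MIN against it in HAVING

Corrected query:
SELECT customer FROM orders GROUP BY customer HAVING MIN(total) > (SELECT AVG(total) FROM orders)

Result:
customer
--------
Carol   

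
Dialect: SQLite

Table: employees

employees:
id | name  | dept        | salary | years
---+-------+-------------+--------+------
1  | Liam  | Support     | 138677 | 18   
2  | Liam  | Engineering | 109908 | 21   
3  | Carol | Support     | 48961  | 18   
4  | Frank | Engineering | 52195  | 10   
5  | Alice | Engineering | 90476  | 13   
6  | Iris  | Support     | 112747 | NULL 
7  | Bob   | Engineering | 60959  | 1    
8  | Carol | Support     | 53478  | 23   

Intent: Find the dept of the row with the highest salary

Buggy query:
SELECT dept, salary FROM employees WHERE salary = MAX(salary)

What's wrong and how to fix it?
Bug: WHERE is evaluated per row; an aggregate over the whole table isn't defined there

Fix: Wrap MAX in a scalar subquery so WHERE compares against a single value

Corrected query:
SELECT dept, salary FROM employees WHERE salary = (SELECT MAX(salary) FROM employees)

Result:
dept    | salary
--------+-------
Support | 138677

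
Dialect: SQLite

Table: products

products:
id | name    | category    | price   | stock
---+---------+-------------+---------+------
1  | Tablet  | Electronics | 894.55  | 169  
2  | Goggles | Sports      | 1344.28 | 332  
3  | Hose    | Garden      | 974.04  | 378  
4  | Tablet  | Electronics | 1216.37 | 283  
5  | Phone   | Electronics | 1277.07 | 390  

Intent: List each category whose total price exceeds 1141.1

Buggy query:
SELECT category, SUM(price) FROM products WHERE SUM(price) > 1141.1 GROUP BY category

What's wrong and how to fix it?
Bug: SUM(price) is an aggregate, but WHERE filters rows before aggregation

Fix: Move the aggregate condition to a HAVING clause

Corrected query:
SELECT category, SUM(price) FROM products GROUP BY category HAVING SUM(price) > 1141.1

Result:
category    | SUM(price)
------------+-----------
Electronics | 3387.99   
Sports      | 1344.28   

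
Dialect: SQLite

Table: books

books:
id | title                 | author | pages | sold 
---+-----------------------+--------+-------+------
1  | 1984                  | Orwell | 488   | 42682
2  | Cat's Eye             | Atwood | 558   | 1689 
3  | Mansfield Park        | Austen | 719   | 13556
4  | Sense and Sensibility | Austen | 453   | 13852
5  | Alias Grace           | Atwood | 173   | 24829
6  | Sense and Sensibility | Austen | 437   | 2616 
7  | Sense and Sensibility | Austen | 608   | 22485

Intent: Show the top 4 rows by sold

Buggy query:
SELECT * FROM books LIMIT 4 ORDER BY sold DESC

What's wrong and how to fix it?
Bug: ORDER BY cannot follow LIMIT; LIMIT is the final clause

Fix: Sort with ORDER BY, then apply LIMIT

Corrected query:
SELECT * FROM books ORDER BY sold DESC LIMIT 4

Result:
id | title                 | author | pages | sold 
---+-----------------------+--------+-------+------
1  | 1984                  | Orwell | 488   | 42682
5  | Alias Grace           | Atwood | 173   | 24829
7  | Sense and Sensibility | Austen | 608   | 22485
4  | Sense and Sensibility | Austen | 453   | 13852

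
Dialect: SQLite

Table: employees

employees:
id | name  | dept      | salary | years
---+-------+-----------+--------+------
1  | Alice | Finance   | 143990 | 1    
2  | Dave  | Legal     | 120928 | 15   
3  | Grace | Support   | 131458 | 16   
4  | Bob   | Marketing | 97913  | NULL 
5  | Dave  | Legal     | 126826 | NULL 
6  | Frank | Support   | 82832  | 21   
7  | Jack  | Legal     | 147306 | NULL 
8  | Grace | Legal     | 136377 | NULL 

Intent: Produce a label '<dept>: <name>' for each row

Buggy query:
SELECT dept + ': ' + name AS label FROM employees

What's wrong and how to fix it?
Bug: SQLite uses || for string concatenation; + coerces text to numbers (yielding 0)

Fix: Replace + with || to concatenate text

Corrected query:
SELECT dept || ': ' || name AS label FROM employees

Result:
label         
--------------
Finance: Alice
Legal: Dave   
Support: Grace
Marketing: Bob
Legal: Dave   
Support: Frank
Legal: Jack   
Legal: Grace  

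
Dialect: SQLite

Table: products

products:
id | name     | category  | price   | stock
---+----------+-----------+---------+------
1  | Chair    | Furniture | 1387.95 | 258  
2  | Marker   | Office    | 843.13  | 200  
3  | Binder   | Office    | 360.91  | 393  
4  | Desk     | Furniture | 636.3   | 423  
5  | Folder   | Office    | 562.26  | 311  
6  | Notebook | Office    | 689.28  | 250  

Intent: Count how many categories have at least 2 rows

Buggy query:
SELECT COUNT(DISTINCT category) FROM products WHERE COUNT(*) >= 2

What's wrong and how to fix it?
Bug: WHERE filters individual rows, not groups, so a group-level COUNT is invalid there

Fix: Group first with HAVING COUNT(*) >= 2, then COUNT the resulting groups

Corrected query:
SELECT COUNT(*) FROM (SELECT category FROM products GROUP BY category HAVING COUNT(*) >= 2)

Result:
COUNT(*)
--------
2       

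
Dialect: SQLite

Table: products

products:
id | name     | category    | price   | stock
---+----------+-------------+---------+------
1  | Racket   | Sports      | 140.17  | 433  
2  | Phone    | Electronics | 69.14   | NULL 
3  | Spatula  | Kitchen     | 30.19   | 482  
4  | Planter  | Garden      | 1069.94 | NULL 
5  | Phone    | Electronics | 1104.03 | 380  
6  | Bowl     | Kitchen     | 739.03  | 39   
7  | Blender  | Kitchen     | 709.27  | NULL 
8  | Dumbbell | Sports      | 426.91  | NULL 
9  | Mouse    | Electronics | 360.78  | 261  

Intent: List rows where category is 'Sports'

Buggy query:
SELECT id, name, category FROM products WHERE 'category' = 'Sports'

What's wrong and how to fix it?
Bug: Single quotes denote string literals in SQL; the column name is being compared as a constant string

Fix: Reference the column as category without single quotes

Corrected query:
SELECT id, name, category FROM products WHERE category = 'Sports'

Result:
id | name     | category
---+----------+---------
1  | Racket   | Sports  
8  | Dumbbell | Sports  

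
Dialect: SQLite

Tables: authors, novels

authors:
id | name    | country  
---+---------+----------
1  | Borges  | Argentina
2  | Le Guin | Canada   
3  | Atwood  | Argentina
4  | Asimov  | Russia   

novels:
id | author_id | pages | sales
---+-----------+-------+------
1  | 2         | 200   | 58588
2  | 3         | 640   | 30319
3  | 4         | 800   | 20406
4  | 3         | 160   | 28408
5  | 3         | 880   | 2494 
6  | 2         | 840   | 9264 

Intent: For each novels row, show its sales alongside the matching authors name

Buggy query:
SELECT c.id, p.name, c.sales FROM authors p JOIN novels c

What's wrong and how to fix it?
Bug: JOIN with no ON clause produces a cartesian product; every novels row pairs with every authors row

Fix: Specify the join condition linking the foreign key to the parent id

Corrected query:
SELECT c.id, p.name, c.sales FROM authors p JOIN novels c ON c.author_id = p.id

Result:
id | name    | sales
---+---------+------
1  | Le Guin | 58588
2  | Atwood  | 30319
3  | Asimov  | 20406
4  | Atwood  | 28408
5  | Atwood  | 2494 
6  | Le Guin | 9264 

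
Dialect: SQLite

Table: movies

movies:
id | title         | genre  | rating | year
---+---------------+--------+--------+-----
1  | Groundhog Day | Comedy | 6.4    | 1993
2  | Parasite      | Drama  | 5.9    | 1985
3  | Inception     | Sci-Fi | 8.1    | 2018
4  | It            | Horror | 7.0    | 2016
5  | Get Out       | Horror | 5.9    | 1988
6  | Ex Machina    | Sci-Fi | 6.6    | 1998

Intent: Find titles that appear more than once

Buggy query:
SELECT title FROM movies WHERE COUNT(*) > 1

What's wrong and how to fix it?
Bug: WHERE can't reference COUNT(*); aggregates are computed after WHERE

Fix: Group first, then use HAVING for the count condition

Corrected query:
SELECT title FROM movies GROUP BY title HAVING COUNT(*) > 1

Result:
(no rows)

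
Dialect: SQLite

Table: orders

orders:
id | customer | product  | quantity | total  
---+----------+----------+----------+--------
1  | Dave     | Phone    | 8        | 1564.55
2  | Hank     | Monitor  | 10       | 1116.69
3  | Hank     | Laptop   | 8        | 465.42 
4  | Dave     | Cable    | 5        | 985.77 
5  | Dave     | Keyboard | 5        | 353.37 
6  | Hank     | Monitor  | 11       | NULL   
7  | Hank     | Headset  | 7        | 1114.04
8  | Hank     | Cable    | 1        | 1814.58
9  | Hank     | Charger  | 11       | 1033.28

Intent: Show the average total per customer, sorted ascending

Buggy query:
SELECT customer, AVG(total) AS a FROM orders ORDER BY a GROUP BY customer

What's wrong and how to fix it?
Bug: ORDER BY appears before GROUP BY; SQL clause order requires GROUP BY first

Fix: Reorder: SELECT … FROM … GROUP BY … ORDER BY …

Corrected query:
SELECT customer, AVG(total) AS a FROM orders GROUP BY customer ORDER BY a

Result:
customer | a         
---------+-----------
Dave     | 967.896667
Hank     | 1108.802  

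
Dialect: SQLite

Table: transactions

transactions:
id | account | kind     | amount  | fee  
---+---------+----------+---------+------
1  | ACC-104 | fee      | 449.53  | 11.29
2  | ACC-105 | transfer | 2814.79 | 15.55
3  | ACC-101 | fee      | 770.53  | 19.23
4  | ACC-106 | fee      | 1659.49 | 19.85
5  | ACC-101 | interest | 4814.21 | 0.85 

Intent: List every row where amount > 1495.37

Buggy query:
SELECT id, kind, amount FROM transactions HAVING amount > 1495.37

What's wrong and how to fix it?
Bug: HAVING filters the output of aggregation, but this query has no GROUP BY and no aggregate functions, so SQLite rejects it (HAVING clause on a non-aggregate query); the condition here is per row

Fix: Replace HAVING with WHERE since the condition applies to individual rows

Corrected query:
SELECT id, kind, amount FROM transactions WHERE amount > 1495.37

Result:
id | kind     | amount 
---+----------+--------
2  | transfer | 2814.79
4  | fee      | 1659.49
5  | interest | 4814.21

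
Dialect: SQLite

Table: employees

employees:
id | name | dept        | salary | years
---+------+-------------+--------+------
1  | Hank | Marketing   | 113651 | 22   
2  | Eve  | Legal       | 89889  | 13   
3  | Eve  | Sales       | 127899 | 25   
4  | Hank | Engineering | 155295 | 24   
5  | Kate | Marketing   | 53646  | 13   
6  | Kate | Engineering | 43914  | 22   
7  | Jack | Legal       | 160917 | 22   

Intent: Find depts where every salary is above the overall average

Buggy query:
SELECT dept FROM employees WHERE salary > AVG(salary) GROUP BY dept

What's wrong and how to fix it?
Bug: AVG() is an aggregate; it can't sit directly in WHERE

Fix: Compute the overall average in a scalar subquery and compare each group's MIN against it in HAVING

Corrected query:
SELECT dept FROM employees GROUP BY dept HAVING MIN(salary) > (SELECT AVG(salary) FROM employees)

Result:
dept 
-----
Sales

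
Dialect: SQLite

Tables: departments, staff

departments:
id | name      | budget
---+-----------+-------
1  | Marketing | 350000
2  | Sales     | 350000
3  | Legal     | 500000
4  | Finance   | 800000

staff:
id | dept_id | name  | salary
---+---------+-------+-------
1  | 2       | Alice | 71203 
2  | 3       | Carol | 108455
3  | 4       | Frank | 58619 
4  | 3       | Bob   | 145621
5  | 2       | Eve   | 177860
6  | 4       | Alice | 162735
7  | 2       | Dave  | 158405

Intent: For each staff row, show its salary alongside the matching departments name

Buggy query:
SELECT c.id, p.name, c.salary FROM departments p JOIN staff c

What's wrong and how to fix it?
Bug: Missing join condition: each staff row is matched to all departments rows instead of just its own

Fix: Specify the join condition linking the foreign key to the parent id

Corrected query:
SELECT c.id, p.name, c.salary FROM departments p JOIN staff c ON c.dept_id = p.id

Result:
id | name    | salary
---+---------+-------
1  | Sales   | 71203 
2  | Legal   | 108455
3  | Finance | 58619 
4  | Legal   | 145621
5  | Sales   | 177860
6  | Finance | 162735
7  | Sales   | 158405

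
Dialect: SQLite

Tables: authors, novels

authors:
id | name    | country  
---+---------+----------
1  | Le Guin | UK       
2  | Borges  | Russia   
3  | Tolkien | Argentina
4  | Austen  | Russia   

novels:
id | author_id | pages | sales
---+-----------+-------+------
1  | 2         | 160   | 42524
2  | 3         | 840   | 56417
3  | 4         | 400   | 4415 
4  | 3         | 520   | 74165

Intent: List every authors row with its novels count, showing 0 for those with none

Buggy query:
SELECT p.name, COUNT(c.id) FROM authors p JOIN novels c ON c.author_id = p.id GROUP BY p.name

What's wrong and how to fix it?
Bug: INNER JOIN drops authors rows that have no matching novels rows

Fix: Use LEFT JOIN so parents without children still appear (COUNT(c.id) gives 0)

Corrected query:
SELECT p.name, COUNT(c.id) FROM authors p LEFT JOIN novels c ON c.author_id = p.id GROUP BY p.name

Result:
name    | COUNT(c.id)
--------+------------
Austen  | 1          
Borges  | 1          
Le Guin | 0          
Tolkien | 2          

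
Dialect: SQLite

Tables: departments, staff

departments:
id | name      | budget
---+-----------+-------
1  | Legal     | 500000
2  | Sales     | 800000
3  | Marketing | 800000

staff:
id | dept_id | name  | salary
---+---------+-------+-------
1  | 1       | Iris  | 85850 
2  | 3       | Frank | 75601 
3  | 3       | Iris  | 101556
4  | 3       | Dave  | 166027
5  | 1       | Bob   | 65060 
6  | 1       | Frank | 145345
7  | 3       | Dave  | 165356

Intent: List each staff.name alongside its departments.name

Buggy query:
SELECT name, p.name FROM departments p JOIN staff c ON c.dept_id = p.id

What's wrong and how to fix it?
Bug: 'name' exists in both joined tables, so the database can't tell which one is meant

Fix: Qualify the column with its table alias (c.name)

Corrected query:
SELECT c.name, p.name FROM departments p JOIN staff c ON c.dept_id = p.id

Result:
name  | name     
------+----------
Iris  | Legal    
Frank | Marketing
Iris  | Marketing
Dave  | Marketing
Bob   | Legal    
Frank | Legal    
Dave  | Marketing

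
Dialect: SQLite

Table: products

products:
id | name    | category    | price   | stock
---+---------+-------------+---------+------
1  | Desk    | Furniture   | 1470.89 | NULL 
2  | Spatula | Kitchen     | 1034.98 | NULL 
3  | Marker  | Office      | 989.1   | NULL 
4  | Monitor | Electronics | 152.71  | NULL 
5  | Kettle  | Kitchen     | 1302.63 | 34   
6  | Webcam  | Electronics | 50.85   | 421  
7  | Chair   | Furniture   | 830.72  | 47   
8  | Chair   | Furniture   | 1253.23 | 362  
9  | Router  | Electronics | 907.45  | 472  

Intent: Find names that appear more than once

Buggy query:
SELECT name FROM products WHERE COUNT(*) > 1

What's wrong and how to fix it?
Bug: COUNT(*) is an aggregate and cannot be used in WHERE

Fix: GROUP BY name, then filter groups with HAVING COUNT(*) > 1

Corrected query:
SELECT name FROM products GROUP BY name HAVING COUNT(*) > 1

Result:
name 
-----
Chair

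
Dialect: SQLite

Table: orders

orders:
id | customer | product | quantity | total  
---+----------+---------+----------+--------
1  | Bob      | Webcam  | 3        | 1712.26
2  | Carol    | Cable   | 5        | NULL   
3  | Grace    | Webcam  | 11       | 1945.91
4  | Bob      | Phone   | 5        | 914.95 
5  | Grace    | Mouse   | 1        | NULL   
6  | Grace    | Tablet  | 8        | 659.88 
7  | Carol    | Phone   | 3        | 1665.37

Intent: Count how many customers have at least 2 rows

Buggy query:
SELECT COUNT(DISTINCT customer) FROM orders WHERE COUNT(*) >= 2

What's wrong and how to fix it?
Bug: WHERE filters individual rows, not groups, so a group-level COUNT is invalid there

Fix: Group first with HAVING COUNT(*) >= 2, then COUNT the resulting groups

Corrected query:
SELECT COUNT(*) FROM (SELECT customer FROM orders GROUP BY customer HAVING COUNT(*) >= 2)

Result:
COUNT(*)
--------
3       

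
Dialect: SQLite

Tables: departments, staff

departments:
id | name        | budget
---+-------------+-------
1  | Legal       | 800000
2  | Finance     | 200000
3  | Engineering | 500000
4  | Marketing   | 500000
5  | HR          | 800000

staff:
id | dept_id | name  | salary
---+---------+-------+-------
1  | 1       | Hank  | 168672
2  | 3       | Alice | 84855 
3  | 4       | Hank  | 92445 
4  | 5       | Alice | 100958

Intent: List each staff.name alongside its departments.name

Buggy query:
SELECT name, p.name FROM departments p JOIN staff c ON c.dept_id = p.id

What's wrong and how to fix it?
Bug: Both tables have a 'name' column; the unqualified reference is ambiguous

Fix: Qualify the column with its table alias (c.name)

Corrected query:
SELECT c.name, p.name FROM departments p JOIN staff c ON c.dept_id = p.id

Result:
name  | name       
------+------------
Hank  | Legal      
Alice | Engineering
Hank  | Marketing  
Alice | HR         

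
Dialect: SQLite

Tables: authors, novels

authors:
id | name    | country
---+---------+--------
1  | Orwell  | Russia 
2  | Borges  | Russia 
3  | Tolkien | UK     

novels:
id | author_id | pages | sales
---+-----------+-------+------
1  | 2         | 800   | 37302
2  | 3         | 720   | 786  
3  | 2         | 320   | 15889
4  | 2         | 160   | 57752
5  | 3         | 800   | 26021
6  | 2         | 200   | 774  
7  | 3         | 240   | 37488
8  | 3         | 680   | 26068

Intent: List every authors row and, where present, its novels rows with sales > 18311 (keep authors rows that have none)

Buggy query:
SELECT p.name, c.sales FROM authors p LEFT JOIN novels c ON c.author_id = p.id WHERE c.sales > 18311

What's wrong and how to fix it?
Bug: Filtering c.sales in WHERE discards the NULL rows produced by LEFT JOIN, turning it into an inner join

Fix: Put 'c.sales > 18311' in the JOIN's ON clause instead of WHERE

Corrected query:
SELECT p.name, c.sales FROM authors p LEFT JOIN novels c ON c.author_id = p.id AND c.sales > 18311

Result:
name    | sales
--------+------
Orwell  | NULL 
Borges  | 37302
Borges  | 57752
Tolkien | 26021
Tolkien | 26068
Tolkien | 37488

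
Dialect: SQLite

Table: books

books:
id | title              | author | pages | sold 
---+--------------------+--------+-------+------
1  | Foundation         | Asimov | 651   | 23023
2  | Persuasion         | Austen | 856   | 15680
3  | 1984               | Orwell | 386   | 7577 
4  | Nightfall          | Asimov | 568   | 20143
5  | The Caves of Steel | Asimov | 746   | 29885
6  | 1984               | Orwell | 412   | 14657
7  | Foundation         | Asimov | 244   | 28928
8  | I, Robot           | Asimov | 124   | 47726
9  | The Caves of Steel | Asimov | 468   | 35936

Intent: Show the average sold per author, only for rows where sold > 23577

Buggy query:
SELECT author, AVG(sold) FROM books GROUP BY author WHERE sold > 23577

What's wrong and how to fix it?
Bug: Row-level WHERE must come before GROUP BY in the clause order

Fix: Move the WHERE clause before GROUP BY

Corrected query:
SELECT author, AVG(sold) FROM books WHERE sold > 23577 GROUP BY author

Result:
author | AVG(sold)
-------+----------
Asimov | 35618.75 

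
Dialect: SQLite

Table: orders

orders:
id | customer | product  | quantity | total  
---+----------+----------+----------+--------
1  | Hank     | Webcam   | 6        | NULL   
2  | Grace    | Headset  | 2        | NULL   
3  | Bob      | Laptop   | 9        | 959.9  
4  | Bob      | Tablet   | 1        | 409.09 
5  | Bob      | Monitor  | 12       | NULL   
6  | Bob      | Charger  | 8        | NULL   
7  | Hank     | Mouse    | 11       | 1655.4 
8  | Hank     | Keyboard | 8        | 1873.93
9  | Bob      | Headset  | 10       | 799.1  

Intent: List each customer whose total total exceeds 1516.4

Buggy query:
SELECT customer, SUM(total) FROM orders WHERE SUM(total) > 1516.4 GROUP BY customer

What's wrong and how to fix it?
Bug: WHERE runs before GROUP BY, so aggregates aren't available there

Fix: Use HAVING (which filters groups after aggregation) instead of WHERE

Corrected query:
SELECT customer, SUM(total) FROM orders GROUP BY customer HAVING SUM(total) > 1516.4

Result:
customer | SUM(total)
---------+-----------
Bob      | 2168.09   
Hank     | 3529.33   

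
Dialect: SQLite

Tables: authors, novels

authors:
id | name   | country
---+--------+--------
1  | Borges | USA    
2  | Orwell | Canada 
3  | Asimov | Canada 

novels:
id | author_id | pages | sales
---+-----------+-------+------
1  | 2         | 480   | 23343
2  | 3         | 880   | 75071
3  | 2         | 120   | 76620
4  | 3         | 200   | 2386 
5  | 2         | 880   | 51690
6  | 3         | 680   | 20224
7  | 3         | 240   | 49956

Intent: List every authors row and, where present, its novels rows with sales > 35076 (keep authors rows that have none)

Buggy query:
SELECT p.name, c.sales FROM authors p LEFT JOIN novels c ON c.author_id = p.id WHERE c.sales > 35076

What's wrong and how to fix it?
Bug: Filtering c.sales in WHERE discards the NULL rows produced by LEFT JOIN, turning it into an inner join

Fix: Put 'c.sales > 35076' in the JOIN's ON clause instead of WHERE

Corrected query:
SELECT p.name, c.sales FROM authors p LEFT JOIN novels c ON c.author_id = p.id AND c.sales > 35076

Result:
name   | sales
-------+------
Borges | NULL 
Orwell | 51690
Orwell | 76620
Asimov | 49956
Asimov | 75071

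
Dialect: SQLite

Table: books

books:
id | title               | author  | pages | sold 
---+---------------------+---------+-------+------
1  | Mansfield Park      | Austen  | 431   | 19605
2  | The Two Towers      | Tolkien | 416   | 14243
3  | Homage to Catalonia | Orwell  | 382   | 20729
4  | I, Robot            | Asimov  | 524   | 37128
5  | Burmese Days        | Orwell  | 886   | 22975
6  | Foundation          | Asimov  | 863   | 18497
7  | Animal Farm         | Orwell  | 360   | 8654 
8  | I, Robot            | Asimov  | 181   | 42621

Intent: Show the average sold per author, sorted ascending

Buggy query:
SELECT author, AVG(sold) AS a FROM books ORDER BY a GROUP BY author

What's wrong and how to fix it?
Bug: ORDER BY appears before GROUP BY; SQL clause order requires GROUP BY first

Fix: Move ORDER BY to the end, after GROUP BY

Corrected query:
SELECT author, AVG(sold) AS a FROM books GROUP BY author ORDER BY a

Result:
author  | a           
--------+-------------
Tolkien | 14243       
Orwell  | 17452.666667
Austen  | 19605       
Asimov  | 32748.666667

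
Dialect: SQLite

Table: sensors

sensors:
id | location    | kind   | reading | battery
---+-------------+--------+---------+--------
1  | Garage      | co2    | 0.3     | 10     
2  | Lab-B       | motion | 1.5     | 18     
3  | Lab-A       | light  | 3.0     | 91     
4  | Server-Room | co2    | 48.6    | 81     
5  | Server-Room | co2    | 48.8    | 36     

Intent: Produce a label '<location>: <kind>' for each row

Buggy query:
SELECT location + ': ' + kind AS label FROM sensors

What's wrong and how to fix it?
Bug: SQLite uses || for string concatenation; + coerces text to numbers (yielding 0)

Fix: Replace + with || to concatenate text

Corrected query:
SELECT location || ': ' || kind AS label FROM sensors

Result:
label           
----------------
Garage: co2     
Lab-B: motion   
Lab-A: light    
Server-Room: co2
Server-Room: co2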